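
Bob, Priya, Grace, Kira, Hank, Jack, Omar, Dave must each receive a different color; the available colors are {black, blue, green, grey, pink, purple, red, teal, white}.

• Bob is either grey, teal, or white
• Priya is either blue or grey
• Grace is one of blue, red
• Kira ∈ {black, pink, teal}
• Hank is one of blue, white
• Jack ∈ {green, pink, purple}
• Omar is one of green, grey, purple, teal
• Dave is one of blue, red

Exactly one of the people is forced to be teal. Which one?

Bob

Grace and Dave share exactly the 2 values {blue, red}; by pigeonhole those values go to them, so strike blue, red from Priya, Hank.
Priya has just one choice, so Priya = grey. Eliminate grey elsewhere: Bob, Omar.
Hank has just one choice, so Hank = white. So Bob can't be white.
So teal goes to Bob.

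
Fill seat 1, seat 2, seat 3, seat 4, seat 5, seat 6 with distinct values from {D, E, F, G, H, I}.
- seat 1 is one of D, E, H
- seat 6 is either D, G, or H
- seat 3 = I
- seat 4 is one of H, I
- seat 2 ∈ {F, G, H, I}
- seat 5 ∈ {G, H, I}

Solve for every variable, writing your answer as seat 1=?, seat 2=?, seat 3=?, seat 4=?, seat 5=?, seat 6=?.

seat 3's domain is down to {I}, so seat 3 = I. Strike I from seat 2, seat 4, seat 5.
seat 4 has just one choice, so seat 4 = H. Eliminate H elsewhere: seat 1, seat 2, seat 5, seat 6.
seat 5's domain is down to {G}, so seat 5 = G. So seat 2, seat 6 can't be G.
seat 6 must be D (only option left). Strike D from seat 1.
seat 1 has just one choice, so seat 1 = E.
seat 2's domain is down to {F}, so seat 2 = F.

seat 1=E, seat 2=F, seat 3=I, seat 4=H, seat 5=G, seat 6=D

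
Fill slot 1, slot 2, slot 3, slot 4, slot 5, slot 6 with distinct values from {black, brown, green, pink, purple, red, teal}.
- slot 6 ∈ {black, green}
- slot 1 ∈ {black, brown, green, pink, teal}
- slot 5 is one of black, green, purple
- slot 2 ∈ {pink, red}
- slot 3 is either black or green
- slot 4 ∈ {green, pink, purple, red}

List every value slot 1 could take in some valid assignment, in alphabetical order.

brown, teal

slot 3 and slot 6 share exactly the 2 values {black, green}; by pigeonhole those values go to them, so strike black, green from slot 1, slot 4, slot 5.
slot 5 has just one choice, so slot 5 = purple. Eliminate purple elsewhere: slot 4.
slot 2 and slot 4 between them cover only {pink, red} — a naked pair. Remove those values from slot 1.
No further eliminations apply; slot 1 can still be any of brown, teal.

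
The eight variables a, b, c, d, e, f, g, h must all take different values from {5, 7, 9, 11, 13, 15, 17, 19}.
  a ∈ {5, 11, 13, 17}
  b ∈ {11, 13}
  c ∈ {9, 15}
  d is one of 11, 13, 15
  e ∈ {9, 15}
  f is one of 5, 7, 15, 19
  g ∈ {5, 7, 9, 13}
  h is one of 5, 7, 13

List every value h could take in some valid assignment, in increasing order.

5, 7

Among the 8 variables, 17 fits only a (and all 8 values in {5, 7, 9, 11, 13, 15, 17, 19} must be used), so a = 17.
Among the 7 still-open variables, 19 fits only f (and all 7 values in {5, 7, 9, 11, 13, 15, 19} must be used), so f = 19.
The 2 variables c and e are confined to {9, 15}, which locks those values in; drop them from d, g.
b and d between them cover only {11, 13} — a naked pair. Remove those values from g, h.
No further eliminations apply; h can still be any of 5, 7.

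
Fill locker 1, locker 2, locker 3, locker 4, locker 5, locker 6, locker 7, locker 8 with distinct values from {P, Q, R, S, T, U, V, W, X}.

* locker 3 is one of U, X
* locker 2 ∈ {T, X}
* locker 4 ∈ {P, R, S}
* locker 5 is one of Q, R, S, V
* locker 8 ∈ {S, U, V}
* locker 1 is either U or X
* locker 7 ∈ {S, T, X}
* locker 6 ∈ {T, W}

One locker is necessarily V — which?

locker 1 and locker 3 share exactly the 2 values {U, X}; by pigeonhole those values go to them, so strike U, X from locker 2, locker 7, locker 8.
locker 2 must be T (only option left). Eliminate T elsewhere: locker 6, locker 7.
locker 6 must be W (only option left).
locker 7 has just one choice, so locker 7 = S. Eliminate S elsewhere: locker 4, locker 5, locker 8.
So V goes to locker 8.

locker 8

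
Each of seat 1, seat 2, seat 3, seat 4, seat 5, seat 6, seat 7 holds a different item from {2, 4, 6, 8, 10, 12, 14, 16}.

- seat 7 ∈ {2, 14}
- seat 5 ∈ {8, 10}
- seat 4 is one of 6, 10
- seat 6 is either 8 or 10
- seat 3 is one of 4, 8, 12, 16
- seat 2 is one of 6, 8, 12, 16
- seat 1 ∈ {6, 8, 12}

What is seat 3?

seat 5 and seat 6 share exactly the 2 values {8, 10}; by pigeonhole those values go to them, so strike 8, 10 from seat 1, seat 2, seat 3, seat 4.
That leaves seat 4 = 6. Strike 6 from seat 1, seat 2.
seat 1 must be 12 (only option left). Remove 12 from seat 2, seat 3.
seat 2 has just one choice, so seat 2 = 16. Eliminate 16 elsewhere: seat 3.
So seat 3 = 4.

4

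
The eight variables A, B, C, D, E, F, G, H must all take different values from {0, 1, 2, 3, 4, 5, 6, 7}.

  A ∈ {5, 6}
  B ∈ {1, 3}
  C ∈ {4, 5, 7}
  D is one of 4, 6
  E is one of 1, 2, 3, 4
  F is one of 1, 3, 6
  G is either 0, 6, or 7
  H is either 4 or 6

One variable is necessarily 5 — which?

The 8 variables together cover exactly {0, 1, 2, 3, 4, 5, 6, 7} — 8 values for 8 variables — and 0 appears only in G's list, so G = 0.
The 7 still-open variables together cover exactly {1, 2, 3, 4, 5, 6, 7} — 7 values for 7 variables — and 2 appears only in E's list, so E = 2.
The 6 still-open variables draw from only 6 values {1, 3, 4, 5, 6, 7}, so each is used; only C can be 7, hence C = 7.
The 5 still-open variables together cover exactly {1, 3, 4, 5, 6} — 5 values for 5 variables — and 5 appears only in A's list, so A = 5.

A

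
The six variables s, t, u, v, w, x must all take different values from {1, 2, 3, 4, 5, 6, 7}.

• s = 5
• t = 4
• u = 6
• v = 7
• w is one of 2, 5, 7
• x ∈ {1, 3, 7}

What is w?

2

s has just one choice, so s = 5. So w can't be 5.
t has just one choice, so t = 4.
u has just one choice, so u = 6.
v has just one choice, so v = 7. So w, x can't be 7.
So w = 2.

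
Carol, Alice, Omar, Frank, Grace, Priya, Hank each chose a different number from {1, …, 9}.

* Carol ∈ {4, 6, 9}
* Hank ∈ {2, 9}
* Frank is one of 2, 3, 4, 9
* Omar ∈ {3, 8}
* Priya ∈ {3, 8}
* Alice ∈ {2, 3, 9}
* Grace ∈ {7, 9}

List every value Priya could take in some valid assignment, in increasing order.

The 7 variables draw from only 7 values {2, 3, 4, 6, 7, 8, 9}, so each is used; only Carol can be 6, hence Carol = 6.
The 6 still-open variables draw from only 6 values {2, 3, 4, 7, 8, 9}, so each is used; only Frank can be 4, hence Frank = 4.
The 5 still-open variables together cover exactly {2, 3, 7, 8, 9} — 5 values for 5 variables — and 7 appears only in Grace's list, so Grace = 7.
The 2 variables Omar and Priya are confined to {3, 8}, which locks those values in; drop them from Alice.
No further eliminations apply; Priya can still be any of 3, 8.

3, 8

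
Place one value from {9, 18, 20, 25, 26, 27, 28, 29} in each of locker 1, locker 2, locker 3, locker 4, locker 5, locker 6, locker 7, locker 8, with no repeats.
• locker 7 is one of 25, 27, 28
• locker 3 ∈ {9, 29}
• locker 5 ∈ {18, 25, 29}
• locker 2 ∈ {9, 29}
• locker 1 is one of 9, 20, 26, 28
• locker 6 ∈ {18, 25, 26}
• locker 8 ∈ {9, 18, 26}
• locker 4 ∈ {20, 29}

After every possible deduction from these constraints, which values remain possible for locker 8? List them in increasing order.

18, 26

The 8 variables draw from only 8 values {9, 18, 20, 25, 26, 27, 28, 29}, so each is used; only locker 7 can be 27, hence locker 7 = 27.
The 7 still-open variables draw from only 7 values {9, 18, 20, 25, 26, 28, 29}, so each is used; only locker 1 can be 28, hence locker 1 = 28.
Among the 6 still-open variables, 20 fits only locker 4 (and all 6 values in {9, 18, 20, 25, 26, 29} must be used), so locker 4 = 20.
locker 2 and locker 3 between them cover only {9, 29} — a naked pair. Remove those values from locker 5, locker 8.
No further eliminations apply; locker 8 can still be any of 18, 26.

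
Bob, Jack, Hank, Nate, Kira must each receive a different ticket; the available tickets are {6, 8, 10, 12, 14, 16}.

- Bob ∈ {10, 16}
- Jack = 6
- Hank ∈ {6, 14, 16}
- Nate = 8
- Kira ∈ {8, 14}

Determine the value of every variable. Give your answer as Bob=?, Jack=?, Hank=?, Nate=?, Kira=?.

Jack has just one choice, so Jack = 6. So Hank can't be 6.
Nate's domain is down to {8}, so Nate = 8. So Kira can't be 8.
Kira has just one choice, so Kira = 14. Eliminate 14 elsewhere: Hank.
Hank must be 16 (only option left). Strike 16 from Bob.
That leaves Bob = 10.

Bob=10, Jack=6, Hank=16, Nate=8, Kira=14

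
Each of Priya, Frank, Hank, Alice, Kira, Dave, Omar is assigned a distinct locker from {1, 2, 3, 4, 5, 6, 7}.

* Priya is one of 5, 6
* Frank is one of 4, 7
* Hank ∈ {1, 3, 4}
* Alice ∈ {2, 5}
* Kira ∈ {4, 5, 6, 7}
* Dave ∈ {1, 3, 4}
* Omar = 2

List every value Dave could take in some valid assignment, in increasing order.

1, 3

Omar's domain is down to {2}, so Omar = 2. Remove 2 from Alice.
Alice has just one choice, so Alice = 5. Strike 5 from Priya, Kira.
Priya has just one choice, so Priya = 6. Strike 6 from Kira.
Frank and Kira between them cover only {4, 7} — a naked pair. Remove those values from Hank, Dave.
No further eliminations apply; Dave can still be any of 1, 3.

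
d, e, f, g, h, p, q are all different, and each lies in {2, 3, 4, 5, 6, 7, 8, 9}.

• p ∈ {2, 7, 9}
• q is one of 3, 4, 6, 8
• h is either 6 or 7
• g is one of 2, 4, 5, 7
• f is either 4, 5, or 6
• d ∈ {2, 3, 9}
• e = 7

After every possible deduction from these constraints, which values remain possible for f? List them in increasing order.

4, 5

e must be 7 (only option left). So g, h, p can't be 7.
h must be 6 (only option left). Remove 6 from f, q.
No further eliminations apply; f can still be any of 4, 5.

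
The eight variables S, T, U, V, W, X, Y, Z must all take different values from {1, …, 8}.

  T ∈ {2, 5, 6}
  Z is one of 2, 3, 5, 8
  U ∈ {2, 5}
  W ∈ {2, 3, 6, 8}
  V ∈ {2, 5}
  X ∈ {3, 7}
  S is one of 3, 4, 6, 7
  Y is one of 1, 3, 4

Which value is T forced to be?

6

The 8 variables draw from only 8 values {1, 2, 3, 4, 5, 6, 7, 8}, so each is used; only Y can be 1, hence Y = 1.
The 7 still-open variables draw from only 7 values {2, 3, 4, 5, 6, 7, 8}, so each is used; only S can be 4, hence S = 4.
The 6 still-open variables together cover exactly {2, 3, 5, 6, 7, 8} — 6 values for 6 variables — and 7 appears only in X's list, so X = 7.
The 2 variables U and V are confined to {2, 5}, which locks those values in; drop them from T, W, Z.
So T = 6.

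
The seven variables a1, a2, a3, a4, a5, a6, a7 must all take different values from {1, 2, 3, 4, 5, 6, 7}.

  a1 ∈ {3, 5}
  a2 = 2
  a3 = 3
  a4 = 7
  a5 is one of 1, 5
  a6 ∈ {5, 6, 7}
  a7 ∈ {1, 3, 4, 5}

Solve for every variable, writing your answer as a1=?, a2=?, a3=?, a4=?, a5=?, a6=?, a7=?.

a1=5, a2=2, a3=3, a4=7, a5=1, a6=6, a7=4

a2's domain is down to {2}, so a2 = 2.
a3 has just one choice, so a3 = 3. Eliminate 3 elsewhere: a1, a7.
a4 has just one choice, so a4 = 7. Strike 7 from a6.
That leaves a1 = 5. Eliminate 5 elsewhere: a5, a6, a7.
That leaves a5 = 1. Strike 1 from a7.
a6 must be 6 (only option left).
a7 must be 4 (only option left).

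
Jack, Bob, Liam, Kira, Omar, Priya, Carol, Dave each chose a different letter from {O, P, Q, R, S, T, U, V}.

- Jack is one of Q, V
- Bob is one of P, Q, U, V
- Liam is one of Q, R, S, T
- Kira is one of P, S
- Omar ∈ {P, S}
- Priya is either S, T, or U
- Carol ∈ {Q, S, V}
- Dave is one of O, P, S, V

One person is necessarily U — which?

The 8 variables together cover exactly {O, P, Q, R, S, T, U, V} — 8 values for 8 variables — and O appears only in Dave's list, so Dave = O.
The 7 still-open variables together cover exactly {P, Q, R, S, T, U, V} — 7 values for 7 variables — and R appears only in Liam's list, so Liam = R.
The 6 still-open variables together cover exactly {P, Q, S, T, U, V} — 6 values for 6 variables — and T appears only in Priya's list, so Priya = T.
The 5 still-open variables draw from only 5 values {P, Q, S, U, V}, so each is used; only Bob can be U, hence Bob = U.

Bob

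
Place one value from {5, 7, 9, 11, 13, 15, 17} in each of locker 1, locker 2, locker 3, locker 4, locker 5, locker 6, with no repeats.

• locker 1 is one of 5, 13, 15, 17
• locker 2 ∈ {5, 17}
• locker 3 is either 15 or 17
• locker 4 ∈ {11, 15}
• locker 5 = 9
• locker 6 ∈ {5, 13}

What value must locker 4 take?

11

locker 5 has just one choice, so locker 5 = 9.
Among the 5 still-open variables, 11 fits only locker 4 (and all 5 values in {5, 11, 13, 15, 17} must be used), so locker 4 = 11.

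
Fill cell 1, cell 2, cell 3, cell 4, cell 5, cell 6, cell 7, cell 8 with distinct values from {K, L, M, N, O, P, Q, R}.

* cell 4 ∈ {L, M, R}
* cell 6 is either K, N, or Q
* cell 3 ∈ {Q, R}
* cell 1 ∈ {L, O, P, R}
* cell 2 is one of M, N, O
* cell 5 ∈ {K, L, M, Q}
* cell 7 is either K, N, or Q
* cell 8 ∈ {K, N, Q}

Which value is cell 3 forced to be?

R

The 8 variables draw from only 8 values {K, L, M, N, O, P, Q, R}, so each is used; only cell 1 can be P, hence cell 1 = P.
The 7 still-open variables together cover exactly {K, L, M, N, O, Q, R} — 7 values for 7 variables — and O appears only in cell 2's list, so cell 2 = O.
cell 6, cell 7, cell 8 share exactly the 3 values {K, N, Q}; by pigeonhole those values go to them, so strike K, N, Q from cell 3, cell 5.
So cell 3 = R.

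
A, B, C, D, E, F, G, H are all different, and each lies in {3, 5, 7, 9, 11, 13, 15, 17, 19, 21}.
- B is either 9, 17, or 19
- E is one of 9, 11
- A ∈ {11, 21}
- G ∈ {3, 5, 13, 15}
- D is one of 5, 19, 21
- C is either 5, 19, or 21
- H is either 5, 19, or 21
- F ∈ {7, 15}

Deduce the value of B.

The 3 variables C, D, H are confined to {5, 19, 21}, which locks those values in; drop them from A, B, G.
A's domain is down to {11}, so A = 11. Eliminate 11 elsewhere: E.
E's domain is down to {9}, so E = 9. Remove 9 from B.
So B = 17.

17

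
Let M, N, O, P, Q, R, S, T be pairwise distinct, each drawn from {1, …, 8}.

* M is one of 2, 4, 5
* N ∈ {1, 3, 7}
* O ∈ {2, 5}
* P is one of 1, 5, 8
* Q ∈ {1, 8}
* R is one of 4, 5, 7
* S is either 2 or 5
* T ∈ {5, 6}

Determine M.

Among the 8 variables, 3 fits only N (and all 8 values in {1, 2, 3, 4, 5, 6, 7, 8} must be used), so N = 3.
The 7 still-open variables draw from only 7 values {1, 2, 4, 5, 6, 7, 8}, so each is used; only T can be 6, hence T = 6.
The 6 still-open variables draw from only 6 values {1, 2, 4, 5, 7, 8}, so each is used; only R can be 7, hence R = 7.
The 5 still-open variables draw from only 5 values {1, 2, 4, 5, 8}, so each is used; only M can be 4, hence M = 4.

4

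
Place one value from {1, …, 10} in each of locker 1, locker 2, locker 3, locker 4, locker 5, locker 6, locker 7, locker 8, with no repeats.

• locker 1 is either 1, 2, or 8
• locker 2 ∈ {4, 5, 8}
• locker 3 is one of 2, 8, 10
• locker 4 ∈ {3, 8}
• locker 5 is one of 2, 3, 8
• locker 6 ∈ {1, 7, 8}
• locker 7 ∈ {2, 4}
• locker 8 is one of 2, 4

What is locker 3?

10

The 8 variables together cover exactly {1, 2, 3, 4, 5, 7, 8, 10} — 8 values for 8 variables — and 5 appears only in locker 2's list, so locker 2 = 5.
The 7 still-open variables draw from only 7 values {1, 2, 3, 4, 7, 8, 10}, so each is used; only locker 6 can be 7, hence locker 6 = 7.
The 6 still-open variables draw from only 6 values {1, 2, 3, 4, 8, 10}, so each is used; only locker 1 can be 1, hence locker 1 = 1.
The 5 still-open variables together cover exactly {2, 3, 4, 8, 10} — 5 values for 5 variables — and 10 appears only in locker 3's list, so locker 3 = 10.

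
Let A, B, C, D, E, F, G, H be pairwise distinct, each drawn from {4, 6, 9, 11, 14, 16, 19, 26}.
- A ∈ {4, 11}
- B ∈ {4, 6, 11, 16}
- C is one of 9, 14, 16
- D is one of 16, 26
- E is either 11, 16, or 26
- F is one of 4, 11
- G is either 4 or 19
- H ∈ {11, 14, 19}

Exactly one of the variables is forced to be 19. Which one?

The 8 variables draw from only 8 values {4, 6, 9, 11, 14, 16, 19, 26}, so each is used; only B can be 6, hence B = 6.
Among the 7 still-open variables, 9 fits only C (and all 7 values in {4, 9, 11, 14, 16, 19, 26} must be used), so C = 9.
The 6 still-open variables draw from only 6 values {4, 11, 14, 16, 19, 26}, so each is used; only H can be 14, hence H = 14.
The 5 still-open variables draw from only 5 values {4, 11, 16, 19, 26}, so each is used; only G can be 19, hence G = 19.

G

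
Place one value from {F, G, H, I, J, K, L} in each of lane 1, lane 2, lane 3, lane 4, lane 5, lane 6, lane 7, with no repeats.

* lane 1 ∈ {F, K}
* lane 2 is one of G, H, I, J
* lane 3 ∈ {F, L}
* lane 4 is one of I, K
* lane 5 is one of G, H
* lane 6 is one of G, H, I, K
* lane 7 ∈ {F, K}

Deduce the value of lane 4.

I

The 7 variables together cover exactly {F, G, H, I, J, K, L} — 7 values for 7 variables — and J appears only in lane 2's list, so lane 2 = J.
The 6 still-open variables together cover exactly {F, G, H, I, K, L} — 6 values for 6 variables — and L appears only in lane 3's list, so lane 3 = L.
The 2 variables lane 1 and lane 7 are confined to {F, K}, which locks those values in; drop them from lane 4, lane 6.
So lane 4 = I.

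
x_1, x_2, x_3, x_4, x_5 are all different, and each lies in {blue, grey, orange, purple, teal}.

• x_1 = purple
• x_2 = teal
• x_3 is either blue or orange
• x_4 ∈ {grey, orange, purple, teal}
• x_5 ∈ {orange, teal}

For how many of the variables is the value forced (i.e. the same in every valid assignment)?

x_1 must be purple (only option left). Eliminate purple elsewhere: x_4.
x_2's domain is down to {teal}, so x_2 = teal. So x_4, x_5 can't be teal.
x_5 must be orange (only option left). Remove orange from x_3, x_4.
x_3's domain is down to {blue}, so x_3 = blue.
x_4 must be grey (only option left).
Every variable is fixed: x_1=purple, x_2=teal, x_3=blue, x_4=grey, x_5=orange. That makes 5.

5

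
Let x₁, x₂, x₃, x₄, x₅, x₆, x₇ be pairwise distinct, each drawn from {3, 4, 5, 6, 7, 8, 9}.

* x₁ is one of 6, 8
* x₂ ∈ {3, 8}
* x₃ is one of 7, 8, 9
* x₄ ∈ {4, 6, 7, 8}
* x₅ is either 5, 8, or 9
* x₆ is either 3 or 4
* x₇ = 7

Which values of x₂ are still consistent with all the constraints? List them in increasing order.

x₇ must be 7 (only option left). Eliminate 7 elsewhere: x₃, x₄.
Among the 6 still-open variables, 5 fits only x₅ (and all 6 values in {3, 4, 5, 6, 8, 9} must be used), so x₅ = 5.
The 5 still-open variables together cover exactly {3, 4, 6, 8, 9} — 5 values for 5 variables — and 9 appears only in x₃'s list, so x₃ = 9.
No further eliminations apply; x₂ can still be any of 3, 8.

3, 8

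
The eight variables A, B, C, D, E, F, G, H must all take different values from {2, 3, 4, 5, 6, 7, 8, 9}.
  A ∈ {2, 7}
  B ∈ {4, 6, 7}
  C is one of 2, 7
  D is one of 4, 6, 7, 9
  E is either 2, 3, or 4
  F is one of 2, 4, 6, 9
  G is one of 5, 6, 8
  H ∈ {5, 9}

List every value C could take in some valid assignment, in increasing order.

2, 7

Among the 8 variables, 3 fits only E (and all 8 values in {2, 3, 4, 5, 6, 7, 8, 9} must be used), so E = 3.
The 7 still-open variables draw from only 7 values {2, 4, 5, 6, 7, 8, 9}, so each is used; only G can be 8, hence G = 8.
Among the 6 still-open variables, 5 fits only H (and all 6 values in {2, 4, 5, 6, 7, 9} must be used), so H = 5.
A and C share exactly the 2 values {2, 7}; by pigeonhole those values go to them, so strike 2, 7 from B, D, F.
No further eliminations apply; C can still be any of 2, 7.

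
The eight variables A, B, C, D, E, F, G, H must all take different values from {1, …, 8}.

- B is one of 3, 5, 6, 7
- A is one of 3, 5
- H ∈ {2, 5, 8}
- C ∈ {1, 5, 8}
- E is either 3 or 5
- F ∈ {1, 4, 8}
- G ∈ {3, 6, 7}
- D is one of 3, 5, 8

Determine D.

8

Among the 8 variables, 2 fits only H (and all 8 values in {1, 2, 3, 4, 5, 6, 7, 8} must be used), so H = 2.
Among the 7 still-open variables, 4 fits only F (and all 7 values in {1, 3, 4, 5, 6, 7, 8} must be used), so F = 4.
Among the 6 still-open variables, 1 fits only C (and all 6 values in {1, 3, 5, 6, 7, 8} must be used), so C = 1.
The 5 still-open variables draw from only 5 values {3, 5, 6, 7, 8}, so each is used; only D can be 8, hence D = 8.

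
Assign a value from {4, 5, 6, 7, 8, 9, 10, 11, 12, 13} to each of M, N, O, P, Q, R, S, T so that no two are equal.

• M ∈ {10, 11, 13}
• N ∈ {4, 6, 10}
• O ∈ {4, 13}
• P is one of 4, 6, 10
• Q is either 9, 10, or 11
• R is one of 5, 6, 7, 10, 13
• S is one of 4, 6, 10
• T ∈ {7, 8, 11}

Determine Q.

9

N, P, S share exactly the 3 values {4, 6, 10}; by pigeonhole those values go to them, so strike 4, 6, 10 from M, O, Q, R.
That leaves O = 13. Strike 13 from M, R.
M has just one choice, so M = 11. So Q, T can't be 11.
So Q = 9.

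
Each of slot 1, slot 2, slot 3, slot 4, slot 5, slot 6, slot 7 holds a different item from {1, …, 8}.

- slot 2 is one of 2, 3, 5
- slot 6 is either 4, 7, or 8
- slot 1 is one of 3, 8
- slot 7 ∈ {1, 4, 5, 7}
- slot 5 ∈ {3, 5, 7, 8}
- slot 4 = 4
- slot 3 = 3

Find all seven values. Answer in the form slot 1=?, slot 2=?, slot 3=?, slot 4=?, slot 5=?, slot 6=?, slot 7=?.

slot 3's domain is down to {3}, so slot 3 = 3. Remove 3 from slot 1, slot 2, slot 5.
slot 4 must be 4 (only option left). Remove 4 from slot 6, slot 7.
slot 1 must be 8 (only option left). So slot 5, slot 6 can't be 8.
slot 6 must be 7 (only option left). Remove 7 from slot 5, slot 7.
slot 5 has just one choice, so slot 5 = 5. So slot 2, slot 7 can't be 5.
slot 7 must be 1 (only option left).
slot 2 has just one choice, so slot 2 = 2.

slot 1=8, slot 2=2, slot 3=3, slot 4=4, slot 5=5, slot 6=7, slot 7=1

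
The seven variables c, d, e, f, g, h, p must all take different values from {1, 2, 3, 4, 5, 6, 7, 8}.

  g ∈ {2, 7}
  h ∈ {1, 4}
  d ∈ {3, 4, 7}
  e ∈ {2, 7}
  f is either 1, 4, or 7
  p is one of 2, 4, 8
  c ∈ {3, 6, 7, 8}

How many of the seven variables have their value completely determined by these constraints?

3

Among the 7 variables, 6 fits only c (and all 7 values in {1, 2, 3, 4, 6, 7, 8} must be used), so c = 6.
The 6 still-open variables draw from only 6 values {1, 2, 3, 4, 7, 8}, so each is used; only d can be 3, hence d = 3.
The 5 still-open variables draw from only 5 values {1, 2, 4, 7, 8}, so each is used; only p can be 8, hence p = 8.
e and g between them cover only {2, 7} — a naked pair. Remove those values from f.
Determined: c=6, d=3, p=8. The other variables each still have more than one consistent value. That makes 3.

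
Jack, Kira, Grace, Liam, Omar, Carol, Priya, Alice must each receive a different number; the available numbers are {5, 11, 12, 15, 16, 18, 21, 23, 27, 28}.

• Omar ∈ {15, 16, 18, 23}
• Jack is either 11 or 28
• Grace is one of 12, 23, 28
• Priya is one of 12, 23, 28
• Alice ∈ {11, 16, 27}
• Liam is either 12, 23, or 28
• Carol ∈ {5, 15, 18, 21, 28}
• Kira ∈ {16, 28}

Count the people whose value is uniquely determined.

Grace, Liam, Priya between them cover only {12, 23, 28} — a naked triple. Remove those values from Jack, Kira, Omar, Carol.
Jack has just one choice, so Jack = 11. Eliminate 11 elsewhere: Alice.
That leaves Kira = 16. Eliminate 16 elsewhere: Omar, Alice.
Alice must be 27 (only option left).
Determined: Jack=11, Kira=16, Alice=27. The other people each still have more than one consistent value. That makes 3.

3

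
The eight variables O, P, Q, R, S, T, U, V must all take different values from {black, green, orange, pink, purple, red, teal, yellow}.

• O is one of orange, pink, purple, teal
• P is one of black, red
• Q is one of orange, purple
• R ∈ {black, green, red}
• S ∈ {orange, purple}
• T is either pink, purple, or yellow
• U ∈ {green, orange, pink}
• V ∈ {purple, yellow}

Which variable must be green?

Among the 8 variables, teal fits only O (and all 8 values in {black, green, orange, pink, purple, red, teal, yellow} must be used), so O = teal.
Q and S between them cover only {orange, purple} — a naked pair. Remove those values from T, U, V.
That leaves V = yellow. Eliminate yellow elsewhere: T.
T's domain is down to {pink}, so T = pink. Eliminate pink elsewhere: U.
So green goes to U.

U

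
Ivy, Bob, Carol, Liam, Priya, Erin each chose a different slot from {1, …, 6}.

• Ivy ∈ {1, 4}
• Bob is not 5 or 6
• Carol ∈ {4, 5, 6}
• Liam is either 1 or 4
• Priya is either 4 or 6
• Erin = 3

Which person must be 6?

Priya

Erin has just one choice, so Erin = 3. Remove 3 from Bob.
Among the 5 still-open variables, 2 fits only Bob (and all 5 values in {1, 2, 4, 5, 6} must be used), so Bob = 2.
Among the 4 still-open variables, 5 fits only Carol (and all 4 values in {1, 4, 5, 6} must be used), so Carol = 5.
The 3 still-open variables draw from only 3 values {1, 4, 6}, so each is used; only Priya can be 6, hence Priya = 6.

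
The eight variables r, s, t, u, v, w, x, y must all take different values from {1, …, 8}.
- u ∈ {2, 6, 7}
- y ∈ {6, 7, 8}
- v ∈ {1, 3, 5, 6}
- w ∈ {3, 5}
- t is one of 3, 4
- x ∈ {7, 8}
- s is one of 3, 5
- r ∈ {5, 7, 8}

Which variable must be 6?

y

The 8 variables together cover exactly {1, 2, 3, 4, 5, 6, 7, 8} — 8 values for 8 variables — and 1 appears only in v's list, so v = 1.
The 7 still-open variables draw from only 7 values {2, 3, 4, 5, 6, 7, 8}, so each is used; only u can be 2, hence u = 2.
The 6 still-open variables together cover exactly {3, 4, 5, 6, 7, 8} — 6 values for 6 variables — and 4 appears only in t's list, so t = 4.
Among the 5 still-open variables, 6 fits only y (and all 5 values in {3, 5, 6, 7, 8} must be used), so y = 6.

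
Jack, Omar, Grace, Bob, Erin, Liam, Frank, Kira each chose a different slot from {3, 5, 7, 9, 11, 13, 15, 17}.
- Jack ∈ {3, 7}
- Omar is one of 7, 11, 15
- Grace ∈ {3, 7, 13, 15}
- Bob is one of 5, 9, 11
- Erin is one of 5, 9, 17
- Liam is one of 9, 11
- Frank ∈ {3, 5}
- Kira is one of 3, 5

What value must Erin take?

The 8 variables together cover exactly {3, 5, 7, 9, 11, 13, 15, 17} — 8 values for 8 variables — and 13 appears only in Grace's list, so Grace = 13.
Among the 7 still-open variables, 15 fits only Omar (and all 7 values in {3, 5, 7, 9, 11, 15, 17} must be used), so Omar = 15.
Among the 6 still-open variables, 7 fits only Jack (and all 6 values in {3, 5, 7, 9, 11, 17} must be used), so Jack = 7.
The 5 still-open variables draw from only 5 values {3, 5, 9, 11, 17}, so each is used; only Erin can be 17, hence Erin = 17.

17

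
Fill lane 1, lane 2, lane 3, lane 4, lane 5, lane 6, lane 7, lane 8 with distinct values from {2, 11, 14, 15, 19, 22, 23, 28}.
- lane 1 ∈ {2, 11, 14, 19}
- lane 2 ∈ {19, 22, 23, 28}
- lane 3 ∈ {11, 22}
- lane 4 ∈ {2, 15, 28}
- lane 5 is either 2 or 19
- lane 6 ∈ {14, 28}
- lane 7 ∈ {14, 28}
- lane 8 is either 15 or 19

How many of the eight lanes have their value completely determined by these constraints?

Among the 8 variables, 23 fits only lane 2 (and all 8 values in {2, 11, 14, 15, 19, 22, 23, 28} must be used), so lane 2 = 23.
The 7 still-open variables together cover exactly {2, 11, 14, 15, 19, 22, 28} — 7 values for 7 variables — and 22 appears only in lane 3's list, so lane 3 = 22.
The 6 still-open variables together cover exactly {2, 11, 14, 15, 19, 28} — 6 values for 6 variables — and 11 appears only in lane 1's list, so lane 1 = 11.
lane 6 and lane 7 share exactly the 2 values {14, 28}; by pigeonhole those values go to them, so strike 14, 28 from lane 4.
Determined: lane 1=11, lane 2=23, lane 3=22. The other lanes each still have more than one consistent value. That makes 3.

3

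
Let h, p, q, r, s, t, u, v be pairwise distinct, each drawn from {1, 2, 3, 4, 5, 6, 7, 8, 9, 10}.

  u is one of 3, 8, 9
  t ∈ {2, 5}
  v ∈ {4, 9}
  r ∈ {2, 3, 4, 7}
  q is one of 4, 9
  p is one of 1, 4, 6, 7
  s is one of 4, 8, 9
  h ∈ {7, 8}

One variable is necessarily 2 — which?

The 2 variables q and v are confined to {4, 9}, which locks those values in; drop them from p, r, s, u.
s must be 8 (only option left). Strike 8 from h, u.
That leaves u = 3. Strike 3 from r.
h's domain is down to {7}, so h = 7. So p, r can't be 7.
So 2 goes to r.

r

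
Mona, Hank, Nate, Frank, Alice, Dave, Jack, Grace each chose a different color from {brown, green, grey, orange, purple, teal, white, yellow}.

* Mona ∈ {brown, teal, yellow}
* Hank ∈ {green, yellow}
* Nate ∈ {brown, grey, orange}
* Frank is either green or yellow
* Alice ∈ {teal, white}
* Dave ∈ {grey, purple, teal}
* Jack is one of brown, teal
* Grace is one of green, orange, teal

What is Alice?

white

The 8 variables together cover exactly {brown, green, grey, orange, purple, teal, white, yellow} — 8 values for 8 variables — and purple appears only in Dave's list, so Dave = purple.
Among the 7 still-open variables, grey fits only Nate (and all 7 values in {brown, green, grey, orange, teal, white, yellow} must be used), so Nate = grey.
The 6 still-open variables together cover exactly {brown, green, orange, teal, white, yellow} — 6 values for 6 variables — and orange appears only in Grace's list, so Grace = orange.
The 5 still-open variables draw from only 5 values {brown, green, teal, white, yellow}, so each is used; only Alice can be white, hence Alice = white.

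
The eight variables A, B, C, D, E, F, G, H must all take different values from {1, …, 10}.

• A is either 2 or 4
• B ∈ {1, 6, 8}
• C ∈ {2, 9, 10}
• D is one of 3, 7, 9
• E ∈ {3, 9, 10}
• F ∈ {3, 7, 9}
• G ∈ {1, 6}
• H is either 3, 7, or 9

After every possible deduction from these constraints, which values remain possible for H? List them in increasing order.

3, 7, 9

D, F, H share exactly the 3 values {3, 7, 9}; by pigeonhole those values go to them, so strike 3, 7, 9 from C, E.
E must be 10 (only option left). Eliminate 10 elsewhere: C.
C's domain is down to {2}, so C = 2. Strike 2 from A.
A must be 4 (only option left).
No further eliminations apply; H can still be any of 3, 7, 9.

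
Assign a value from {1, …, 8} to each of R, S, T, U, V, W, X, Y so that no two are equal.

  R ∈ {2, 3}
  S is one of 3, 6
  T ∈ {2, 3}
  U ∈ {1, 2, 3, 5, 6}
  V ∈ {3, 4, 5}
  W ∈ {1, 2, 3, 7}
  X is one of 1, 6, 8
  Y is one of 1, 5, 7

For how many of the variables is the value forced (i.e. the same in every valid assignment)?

3

The 8 variables draw from only 8 values {1, 2, 3, 4, 5, 6, 7, 8}, so each is used; only V can be 4, hence V = 4.
Among the 7 still-open variables, 8 fits only X (and all 7 values in {1, 2, 3, 5, 6, 7, 8} must be used), so X = 8.
The 2 variables R and T are confined to {2, 3}, which locks those values in; drop them from S, U, W.
That leaves S = 6. Eliminate 6 elsewhere: U.
Determined: S=6, V=4, X=8. The other variables each still have more than one consistent value. That makes 3.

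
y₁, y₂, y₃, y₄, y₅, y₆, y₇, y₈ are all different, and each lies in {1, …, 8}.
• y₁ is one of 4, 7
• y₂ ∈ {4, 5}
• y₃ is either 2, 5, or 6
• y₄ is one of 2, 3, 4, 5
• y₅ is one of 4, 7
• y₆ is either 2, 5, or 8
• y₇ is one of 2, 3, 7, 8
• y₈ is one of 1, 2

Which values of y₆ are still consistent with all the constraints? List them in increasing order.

The 8 variables draw from only 8 values {1, 2, 3, 4, 5, 6, 7, 8}, so each is used; only y₈ can be 1, hence y₈ = 1.
Among the 7 still-open variables, 6 fits only y₃ (and all 7 values in {2, 3, 4, 5, 6, 7, 8} must be used), so y₃ = 6.
The 2 variables y₁ and y₅ are confined to {4, 7}, which locks those values in; drop them from y₂, y₄, y₇.
That leaves y₂ = 5. Remove 5 from y₄, y₆.
No further eliminations apply; y₆ can still be any of 2, 8.

2, 8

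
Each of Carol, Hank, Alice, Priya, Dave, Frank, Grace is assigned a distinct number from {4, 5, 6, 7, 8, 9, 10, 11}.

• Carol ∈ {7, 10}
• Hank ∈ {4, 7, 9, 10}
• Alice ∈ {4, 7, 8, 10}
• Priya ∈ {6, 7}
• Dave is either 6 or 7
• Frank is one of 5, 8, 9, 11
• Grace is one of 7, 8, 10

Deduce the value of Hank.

Priya and Dave between them cover only {6, 7} — a naked pair. Remove those values from Carol, Hank, Alice, Grace.
That leaves Carol = 10. So Hank, Alice, Grace can't be 10.
Grace must be 8 (only option left). Eliminate 8 elsewhere: Alice, Frank.
That leaves Alice = 4. So Hank can't be 4.
So Hank = 9.

9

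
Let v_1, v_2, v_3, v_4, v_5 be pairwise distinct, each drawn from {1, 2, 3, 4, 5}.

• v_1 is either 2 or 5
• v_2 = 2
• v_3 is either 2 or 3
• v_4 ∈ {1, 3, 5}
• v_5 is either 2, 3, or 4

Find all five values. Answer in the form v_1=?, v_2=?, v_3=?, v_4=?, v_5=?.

v_1=5, v_2=2, v_3=3, v_4=1, v_5=4

v_2's domain is down to {2}, so v_2 = 2. So v_1, v_3, v_5 can't be 2.
v_3 has just one choice, so v_3 = 3. So v_4, v_5 can't be 3.
v_5 has just one choice, so v_5 = 4.
That leaves v_1 = 5. Eliminate 5 elsewhere: v_4.
v_4 has just one choice, so v_4 = 1.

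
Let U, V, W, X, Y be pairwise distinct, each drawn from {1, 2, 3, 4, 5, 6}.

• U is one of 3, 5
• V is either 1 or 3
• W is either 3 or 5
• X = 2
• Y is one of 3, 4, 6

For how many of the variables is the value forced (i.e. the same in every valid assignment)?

X must be 2 (only option left).
U and W share exactly the 2 values {3, 5}; by pigeonhole those values go to them, so strike 3, 5 from V, Y.
V has just one choice, so V = 1.
Determined: V=1, X=2. The other variables each still have more than one consistent value. That makes 2.

2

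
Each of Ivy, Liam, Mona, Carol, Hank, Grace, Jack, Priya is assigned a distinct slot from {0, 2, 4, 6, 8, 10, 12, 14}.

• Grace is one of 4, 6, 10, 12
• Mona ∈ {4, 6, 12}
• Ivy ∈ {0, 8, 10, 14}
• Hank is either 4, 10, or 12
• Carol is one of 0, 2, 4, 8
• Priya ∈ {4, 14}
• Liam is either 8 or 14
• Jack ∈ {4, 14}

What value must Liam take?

Among the 8 variables, 2 fits only Carol (and all 8 values in {0, 2, 4, 6, 8, 10, 12, 14} must be used), so Carol = 2.
The 7 still-open variables draw from only 7 values {0, 4, 6, 8, 10, 12, 14}, so each is used; only Ivy can be 0, hence Ivy = 0.
The 6 still-open variables together cover exactly {4, 6, 8, 10, 12, 14} — 6 values for 6 variables — and 8 appears only in Liam's list, so Liam = 8.

8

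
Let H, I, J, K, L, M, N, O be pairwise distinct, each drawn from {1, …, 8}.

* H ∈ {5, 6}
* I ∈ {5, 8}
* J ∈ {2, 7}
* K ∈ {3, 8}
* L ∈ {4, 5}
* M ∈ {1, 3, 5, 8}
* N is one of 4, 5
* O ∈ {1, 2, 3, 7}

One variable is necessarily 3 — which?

K

Among the 8 variables, 6 fits only H (and all 8 values in {1, 2, 3, 4, 5, 6, 7, 8} must be used), so H = 6.
L and N between them cover only {4, 5} — a naked pair. Remove those values from I, M.
I has just one choice, so I = 8. So K, M can't be 8.
So 3 goes to K.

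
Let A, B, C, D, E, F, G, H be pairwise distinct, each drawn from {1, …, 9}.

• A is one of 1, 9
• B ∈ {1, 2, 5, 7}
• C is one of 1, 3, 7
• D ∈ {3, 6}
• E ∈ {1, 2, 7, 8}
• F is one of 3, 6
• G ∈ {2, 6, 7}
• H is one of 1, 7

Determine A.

9

The 8 variables together cover exactly {1, 2, 3, 5, 6, 7, 8, 9} — 8 values for 8 variables — and 5 appears only in B's list, so B = 5.
Among the 7 still-open variables, 8 fits only E (and all 7 values in {1, 2, 3, 6, 7, 8, 9} must be used), so E = 8.
Among the 6 still-open variables, 2 fits only G (and all 6 values in {1, 2, 3, 6, 7, 9} must be used), so G = 2.
The 5 still-open variables together cover exactly {1, 3, 6, 7, 9} — 5 values for 5 variables — and 9 appears only in A's list, so A = 9.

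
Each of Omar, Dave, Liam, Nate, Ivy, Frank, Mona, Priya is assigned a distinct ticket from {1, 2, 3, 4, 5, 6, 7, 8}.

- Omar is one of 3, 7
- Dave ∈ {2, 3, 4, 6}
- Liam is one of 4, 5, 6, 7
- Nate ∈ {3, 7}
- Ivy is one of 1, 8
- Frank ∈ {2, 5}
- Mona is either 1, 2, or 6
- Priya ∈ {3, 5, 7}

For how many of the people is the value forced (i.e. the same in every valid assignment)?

4

The 8 variables draw from only 8 values {1, 2, 3, 4, 5, 6, 7, 8}, so each is used; only Ivy can be 8, hence Ivy = 8.
The 7 still-open variables draw from only 7 values {1, 2, 3, 4, 5, 6, 7}, so each is used; only Mona can be 1, hence Mona = 1.
The 2 variables Omar and Nate are confined to {3, 7}, which locks those values in; drop them from Dave, Liam, Priya.
That leaves Priya = 5. Strike 5 from Liam, Frank.
Frank's domain is down to {2}, so Frank = 2. So Dave can't be 2.
Determined: Ivy=8, Frank=2, Mona=1, Priya=5. The other people each still have more than one consistent value. That makes 4.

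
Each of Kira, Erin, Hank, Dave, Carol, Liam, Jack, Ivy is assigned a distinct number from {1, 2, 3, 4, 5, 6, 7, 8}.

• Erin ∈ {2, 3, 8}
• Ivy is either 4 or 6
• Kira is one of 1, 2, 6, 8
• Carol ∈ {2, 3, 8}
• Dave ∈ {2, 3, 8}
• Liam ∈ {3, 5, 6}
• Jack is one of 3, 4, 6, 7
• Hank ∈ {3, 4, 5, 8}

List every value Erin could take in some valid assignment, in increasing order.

2, 3, 8

Among the 8 variables, 1 fits only Kira (and all 8 values in {1, 2, 3, 4, 5, 6, 7, 8} must be used), so Kira = 1.
The 7 still-open variables together cover exactly {2, 3, 4, 5, 6, 7, 8} — 7 values for 7 variables — and 7 appears only in Jack's list, so Jack = 7.
The 3 variables Erin, Dave, Carol are confined to {2, 3, 8}, which locks those values in; drop them from Hank, Liam.
No further eliminations apply; Erin can still be any of 2, 3, 8.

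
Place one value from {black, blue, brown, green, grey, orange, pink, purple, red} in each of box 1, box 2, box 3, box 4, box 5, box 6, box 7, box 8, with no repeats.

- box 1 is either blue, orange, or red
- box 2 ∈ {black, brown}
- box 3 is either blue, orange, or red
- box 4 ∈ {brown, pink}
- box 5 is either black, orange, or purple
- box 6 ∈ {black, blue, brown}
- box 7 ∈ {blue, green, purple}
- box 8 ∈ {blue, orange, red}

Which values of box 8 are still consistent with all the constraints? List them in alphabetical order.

The 8 variables together cover exactly {black, blue, brown, green, orange, pink, purple, red} — 8 values for 8 variables — and green appears only in box 7's list, so box 7 = green.
The 7 still-open variables draw from only 7 values {black, blue, brown, orange, pink, purple, red}, so each is used; only box 4 can be pink, hence box 4 = pink.
Among the 6 still-open variables, purple fits only box 5 (and all 6 values in {black, blue, brown, orange, purple, red} must be used), so box 5 = purple.
The 3 variables box 1, box 3, box 8 are confined to {blue, orange, red}, which locks those values in; drop them from box 6.
No further eliminations apply; box 8 can still be any of blue, orange, red.

blue, orange, red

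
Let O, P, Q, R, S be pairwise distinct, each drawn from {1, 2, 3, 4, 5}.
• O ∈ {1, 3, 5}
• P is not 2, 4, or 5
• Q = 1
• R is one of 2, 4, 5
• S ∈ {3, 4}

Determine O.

5

Q must be 1 (only option left). Eliminate 1 elsewhere: O, P.
P has just one choice, so P = 3. Strike 3 from O, S.
So O = 5.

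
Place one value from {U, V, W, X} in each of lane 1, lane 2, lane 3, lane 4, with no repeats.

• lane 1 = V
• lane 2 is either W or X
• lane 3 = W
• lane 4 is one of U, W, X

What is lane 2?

lane 1's domain is down to {V}, so lane 1 = V.
lane 3 must be W (only option left). Remove W from lane 2, lane 4.
So lane 2 = X.

X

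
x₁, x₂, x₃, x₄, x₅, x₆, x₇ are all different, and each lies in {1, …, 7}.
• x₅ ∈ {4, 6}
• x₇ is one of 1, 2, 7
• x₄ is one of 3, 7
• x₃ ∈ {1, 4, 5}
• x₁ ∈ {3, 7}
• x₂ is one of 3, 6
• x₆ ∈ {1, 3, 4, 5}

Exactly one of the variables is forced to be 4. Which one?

x₅

The 7 variables draw from only 7 values {1, 2, 3, 4, 5, 6, 7}, so each is used; only x₇ can be 2, hence x₇ = 2.
x₁ and x₄ between them cover only {3, 7} — a naked pair. Remove those values from x₂, x₆.
x₂ has just one choice, so x₂ = 6. Eliminate 6 elsewhere: x₅.
So 4 goes to x₅.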